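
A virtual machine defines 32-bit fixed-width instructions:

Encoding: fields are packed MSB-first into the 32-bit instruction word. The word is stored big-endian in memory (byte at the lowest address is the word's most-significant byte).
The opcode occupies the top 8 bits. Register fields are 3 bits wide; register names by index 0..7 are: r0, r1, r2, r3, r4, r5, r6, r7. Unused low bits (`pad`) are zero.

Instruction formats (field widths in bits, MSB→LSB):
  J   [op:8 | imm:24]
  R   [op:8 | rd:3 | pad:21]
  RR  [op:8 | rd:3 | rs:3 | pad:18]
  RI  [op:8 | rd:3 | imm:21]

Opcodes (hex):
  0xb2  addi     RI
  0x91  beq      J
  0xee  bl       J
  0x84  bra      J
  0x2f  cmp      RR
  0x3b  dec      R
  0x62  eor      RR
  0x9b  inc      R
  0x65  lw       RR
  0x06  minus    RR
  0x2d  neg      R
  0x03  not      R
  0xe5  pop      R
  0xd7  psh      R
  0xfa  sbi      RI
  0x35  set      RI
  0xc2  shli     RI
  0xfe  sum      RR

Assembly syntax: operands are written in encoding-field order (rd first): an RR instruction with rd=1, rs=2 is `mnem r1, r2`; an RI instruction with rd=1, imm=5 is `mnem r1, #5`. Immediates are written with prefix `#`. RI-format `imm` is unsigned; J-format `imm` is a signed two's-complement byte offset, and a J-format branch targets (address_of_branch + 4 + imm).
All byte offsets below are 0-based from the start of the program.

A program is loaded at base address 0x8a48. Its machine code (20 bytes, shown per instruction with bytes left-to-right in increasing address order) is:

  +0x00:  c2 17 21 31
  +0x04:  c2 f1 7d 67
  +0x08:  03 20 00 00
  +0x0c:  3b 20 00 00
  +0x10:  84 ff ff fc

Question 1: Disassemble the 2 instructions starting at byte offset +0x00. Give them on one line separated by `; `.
@+00  big-endian(c2 17 21 31) = 0xc2172131
  opcode bits[31:24]=0xc2: shli/RI
  rd@[23:21]=0x0 ⇒ r0
  imm@[20:0]=0x172131 ⇒ #1515825
@+04  big-endian(c2 f1 7d 67) = 0xc2f17d67
  opcode bits[31:24]=0xc2: shli/RI
  rd@[23:21]=0x7 ⇒ r7
  imm@[20:0]=0x117d67 ⇒ #1146215

shli r0, #1515825; shli r7, #1146215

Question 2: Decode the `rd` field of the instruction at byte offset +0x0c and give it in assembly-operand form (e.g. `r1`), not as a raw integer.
[0c] 3b 20 00 00 → 0x3b200000
  top 8b → 0x3b → dec [R]
  rd@[23:21]=0x1 ⇒ r1

r1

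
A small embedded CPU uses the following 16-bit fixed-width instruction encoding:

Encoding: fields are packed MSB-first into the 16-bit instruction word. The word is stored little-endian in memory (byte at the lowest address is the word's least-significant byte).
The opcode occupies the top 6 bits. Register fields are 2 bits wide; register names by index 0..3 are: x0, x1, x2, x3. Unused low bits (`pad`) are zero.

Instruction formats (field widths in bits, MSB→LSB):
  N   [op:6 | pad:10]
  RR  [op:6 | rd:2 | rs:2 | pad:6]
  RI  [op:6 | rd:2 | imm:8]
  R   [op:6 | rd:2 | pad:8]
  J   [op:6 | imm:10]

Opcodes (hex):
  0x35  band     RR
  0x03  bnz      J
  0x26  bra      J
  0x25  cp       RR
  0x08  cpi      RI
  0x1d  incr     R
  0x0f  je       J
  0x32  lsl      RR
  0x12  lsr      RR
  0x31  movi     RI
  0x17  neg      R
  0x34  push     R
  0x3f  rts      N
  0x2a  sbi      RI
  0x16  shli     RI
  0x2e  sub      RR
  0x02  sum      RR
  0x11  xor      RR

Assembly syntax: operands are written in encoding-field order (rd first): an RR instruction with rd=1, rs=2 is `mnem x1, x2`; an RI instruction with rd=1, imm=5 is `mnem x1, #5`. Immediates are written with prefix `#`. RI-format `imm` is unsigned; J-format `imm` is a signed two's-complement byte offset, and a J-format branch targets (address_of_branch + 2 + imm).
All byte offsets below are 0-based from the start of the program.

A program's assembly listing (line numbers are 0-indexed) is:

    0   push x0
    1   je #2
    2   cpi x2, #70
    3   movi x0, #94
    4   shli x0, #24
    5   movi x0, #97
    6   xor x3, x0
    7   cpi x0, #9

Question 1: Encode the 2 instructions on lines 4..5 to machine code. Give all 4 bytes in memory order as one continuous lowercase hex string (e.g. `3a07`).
line 4 (shli): pack op=0x16:6|rd=0:2|imm=24:8 = 0x5818; little→ 18 58
line 5 (movi): pack op=0x31:6|rd=0:2|imm=97:8 = 0xc461; little→ 61 c4

185861c4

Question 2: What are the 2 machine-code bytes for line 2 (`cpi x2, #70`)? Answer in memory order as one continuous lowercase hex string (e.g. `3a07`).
4622

2. cpi fields op=0x8:6|rd=2:2|imm=70:8 → word 2246h → 46 22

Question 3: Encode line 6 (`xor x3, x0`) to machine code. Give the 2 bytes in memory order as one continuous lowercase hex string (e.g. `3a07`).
0047

line 6 (xor): pack op=0x11:6|rd=3:2|rs=0:2|pad=0:6 = 0x4700; little→ 00 47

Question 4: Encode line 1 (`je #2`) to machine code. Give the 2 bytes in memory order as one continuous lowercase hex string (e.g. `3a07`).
023c

1. je fields op=0xf:6|imm=2:10 → word 3c02h → 02 3c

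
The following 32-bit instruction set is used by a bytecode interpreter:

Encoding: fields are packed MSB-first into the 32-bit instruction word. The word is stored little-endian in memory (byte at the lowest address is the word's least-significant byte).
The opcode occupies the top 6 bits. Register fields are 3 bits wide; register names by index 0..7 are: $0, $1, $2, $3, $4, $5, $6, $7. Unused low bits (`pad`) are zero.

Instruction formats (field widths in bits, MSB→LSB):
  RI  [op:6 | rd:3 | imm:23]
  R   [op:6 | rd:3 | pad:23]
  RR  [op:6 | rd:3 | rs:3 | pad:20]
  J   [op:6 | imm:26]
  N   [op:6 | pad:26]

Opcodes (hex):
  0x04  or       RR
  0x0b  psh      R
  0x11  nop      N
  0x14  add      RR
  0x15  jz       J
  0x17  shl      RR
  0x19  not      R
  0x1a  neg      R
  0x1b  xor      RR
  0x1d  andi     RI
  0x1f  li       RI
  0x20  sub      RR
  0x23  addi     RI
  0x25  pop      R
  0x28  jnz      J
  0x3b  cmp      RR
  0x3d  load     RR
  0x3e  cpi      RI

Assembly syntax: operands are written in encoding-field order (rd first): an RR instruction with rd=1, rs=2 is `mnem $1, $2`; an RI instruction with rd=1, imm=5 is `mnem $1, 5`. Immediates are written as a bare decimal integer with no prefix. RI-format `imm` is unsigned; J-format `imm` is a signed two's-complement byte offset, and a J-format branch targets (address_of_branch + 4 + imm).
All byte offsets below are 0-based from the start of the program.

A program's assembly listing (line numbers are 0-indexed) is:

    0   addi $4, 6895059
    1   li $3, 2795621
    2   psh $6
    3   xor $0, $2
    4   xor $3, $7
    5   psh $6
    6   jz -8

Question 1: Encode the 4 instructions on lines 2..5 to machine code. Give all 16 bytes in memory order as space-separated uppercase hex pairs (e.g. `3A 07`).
2. psh fields op=0xb:6|rd=6:3|pad=0:23 → word 2f000000h → 00 00 00 2f
3. xor fields op=0x1b:6|rd=0:3|rs=2:3|pad=0:20 → word 6c200000h → 00 00 20 6c
4. xor fields op=0x1b:6|rd=3:3|rs=7:3|pad=0:20 → word 6df00000h → 00 00 f0 6d
5. psh fields op=0xb:6|rd=6:3|pad=0:23 → word 2f000000h → 00 00 00 2f

00 00 00 2F 00 00 20 6C 00 00 F0 6D 00 00 00 2F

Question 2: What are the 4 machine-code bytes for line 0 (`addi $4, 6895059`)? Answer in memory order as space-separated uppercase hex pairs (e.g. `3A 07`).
D3 35 69 8E

line 0 (addi): pack op=0x23:6|rd=4:3|imm=6895059:23 = 0x8e6935d3; little→ d3 35 69 8e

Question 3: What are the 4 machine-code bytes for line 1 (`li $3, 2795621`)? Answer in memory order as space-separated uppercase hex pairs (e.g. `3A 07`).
65 A8 AA 7D

L1: li op=0x1f:6|rd=3:3|imm=2795621:23 ⇒ 0x7daaa865 ⇒ little 65 a8 aa 7d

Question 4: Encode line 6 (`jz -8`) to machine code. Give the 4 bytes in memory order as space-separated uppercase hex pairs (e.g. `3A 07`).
L6: jz op=0x15:6|imm=-8:26 ⇒ 0x57fffff8 ⇒ little f8 ff ff 57

F8 FF FF 57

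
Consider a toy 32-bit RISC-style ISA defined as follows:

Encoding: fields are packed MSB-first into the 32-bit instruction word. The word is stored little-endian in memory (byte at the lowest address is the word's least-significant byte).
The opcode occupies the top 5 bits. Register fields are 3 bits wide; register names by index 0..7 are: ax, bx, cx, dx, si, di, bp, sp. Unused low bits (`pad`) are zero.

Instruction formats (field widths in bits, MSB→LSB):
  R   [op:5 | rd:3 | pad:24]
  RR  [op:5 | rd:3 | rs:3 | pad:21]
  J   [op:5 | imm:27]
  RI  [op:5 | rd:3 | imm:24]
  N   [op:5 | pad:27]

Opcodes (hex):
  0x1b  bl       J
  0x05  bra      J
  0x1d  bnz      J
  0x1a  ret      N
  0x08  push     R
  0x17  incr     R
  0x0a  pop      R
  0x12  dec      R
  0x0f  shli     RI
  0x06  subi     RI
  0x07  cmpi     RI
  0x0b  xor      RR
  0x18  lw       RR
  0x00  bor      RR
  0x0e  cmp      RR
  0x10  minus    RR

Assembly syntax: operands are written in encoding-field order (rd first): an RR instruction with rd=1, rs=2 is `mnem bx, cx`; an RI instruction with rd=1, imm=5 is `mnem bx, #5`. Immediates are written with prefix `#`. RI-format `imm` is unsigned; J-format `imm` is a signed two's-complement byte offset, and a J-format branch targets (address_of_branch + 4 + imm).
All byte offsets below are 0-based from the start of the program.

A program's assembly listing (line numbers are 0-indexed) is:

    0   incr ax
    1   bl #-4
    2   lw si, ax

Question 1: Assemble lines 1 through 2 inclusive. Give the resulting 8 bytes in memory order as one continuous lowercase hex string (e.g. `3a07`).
fcffffdf000000c4

line 1 (bl): pack op=0x1b:5|imm=-4:27 = 0xdffffffc; little→ fc ff ff df
line 2 (lw): pack op=0x18:5|rd=4:3|rs=0:3|pad=0:21 = 0xc4000000; little→ 00 00 00 c4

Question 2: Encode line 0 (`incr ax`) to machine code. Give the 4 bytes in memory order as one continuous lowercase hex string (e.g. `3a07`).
line 0 (incr): pack op=0x17:5|rd=0:3|pad=0:24 = 0xb8000000; little→ 00 00 00 b8

000000b8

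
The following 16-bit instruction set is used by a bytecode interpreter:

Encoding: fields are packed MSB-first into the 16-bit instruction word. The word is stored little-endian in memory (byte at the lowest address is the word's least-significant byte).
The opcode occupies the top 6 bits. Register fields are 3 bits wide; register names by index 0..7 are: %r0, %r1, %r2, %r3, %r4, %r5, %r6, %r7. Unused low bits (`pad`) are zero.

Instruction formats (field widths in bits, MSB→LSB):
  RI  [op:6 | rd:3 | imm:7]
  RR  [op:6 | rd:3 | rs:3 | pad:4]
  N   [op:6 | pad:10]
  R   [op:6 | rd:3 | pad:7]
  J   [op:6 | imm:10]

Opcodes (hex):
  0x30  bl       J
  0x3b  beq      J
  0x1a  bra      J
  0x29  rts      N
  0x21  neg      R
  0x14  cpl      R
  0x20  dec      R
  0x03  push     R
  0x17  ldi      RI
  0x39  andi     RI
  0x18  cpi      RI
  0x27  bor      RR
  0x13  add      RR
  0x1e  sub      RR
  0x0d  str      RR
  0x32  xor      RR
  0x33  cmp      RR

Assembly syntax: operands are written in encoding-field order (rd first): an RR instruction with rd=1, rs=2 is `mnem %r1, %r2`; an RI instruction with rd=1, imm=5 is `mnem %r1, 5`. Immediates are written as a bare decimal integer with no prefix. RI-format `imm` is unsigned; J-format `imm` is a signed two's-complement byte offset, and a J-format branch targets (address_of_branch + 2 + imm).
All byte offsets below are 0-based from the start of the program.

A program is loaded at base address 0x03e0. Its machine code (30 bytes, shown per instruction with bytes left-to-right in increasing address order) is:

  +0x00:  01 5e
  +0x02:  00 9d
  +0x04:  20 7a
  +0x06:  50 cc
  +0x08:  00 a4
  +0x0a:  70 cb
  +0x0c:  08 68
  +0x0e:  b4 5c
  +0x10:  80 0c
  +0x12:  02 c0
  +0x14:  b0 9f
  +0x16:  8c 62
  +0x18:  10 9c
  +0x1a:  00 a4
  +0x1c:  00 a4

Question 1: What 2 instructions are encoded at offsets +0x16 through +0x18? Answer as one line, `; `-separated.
@+16  little-endian(8c 62) = 0x628c
  op=0x628c>>10=0x18 ⇒ cpi (RI)
  rd@[9:7]=0x5 ⇒ %r5
  imm@[6:0]=0xc ⇒ 12
@+18  little-endian(10 9c) = 0x9c10
  op=0x9c10>>10=0x27 ⇒ bor (RR)
  rd@[9:7]=0x0 ⇒ %r0
  rs@[6:4]=0x1 ⇒ %r1

cpi %r5, 12; bor %r0, %r1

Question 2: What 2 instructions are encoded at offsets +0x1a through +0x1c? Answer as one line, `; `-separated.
rts; rts

@+1a  little-endian(00 a4) = 0xa400
  op=0xa400>>10=0x29 ⇒ rts (N)
@+1c  little-endian(00 a4) = 0xa400
  op=0xa400>>10=0x29 ⇒ rts (N)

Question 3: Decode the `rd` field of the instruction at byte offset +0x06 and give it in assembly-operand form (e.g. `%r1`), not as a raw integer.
%r0

off 0x06: read 50 cc as little → 0xcc50
  opcode bits[15:10]=0x33: cmp/RR
  rd@[9:7]=0x0 ⇒ %r0
  rs@[6:4]=0x5 ⇒ %r5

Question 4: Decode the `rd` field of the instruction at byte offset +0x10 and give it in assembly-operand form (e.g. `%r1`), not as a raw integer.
off 0x10: read 80 0c as little → 0x0c80
  top 6b → 0x3 → push [R]
  rd@[9:7]=0x1 ⇒ %r1

%r1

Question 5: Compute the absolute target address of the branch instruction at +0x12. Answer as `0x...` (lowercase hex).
0x03f6

off 0x12: read 02 c0 as little → 0xc002
  top 6b → 0x30 → bl [J]
  imm@[9:0]=0x2 ⇒ 2
  target = base 0x03e0 + off 0x12 + 2 + imm 2 = 0x03f6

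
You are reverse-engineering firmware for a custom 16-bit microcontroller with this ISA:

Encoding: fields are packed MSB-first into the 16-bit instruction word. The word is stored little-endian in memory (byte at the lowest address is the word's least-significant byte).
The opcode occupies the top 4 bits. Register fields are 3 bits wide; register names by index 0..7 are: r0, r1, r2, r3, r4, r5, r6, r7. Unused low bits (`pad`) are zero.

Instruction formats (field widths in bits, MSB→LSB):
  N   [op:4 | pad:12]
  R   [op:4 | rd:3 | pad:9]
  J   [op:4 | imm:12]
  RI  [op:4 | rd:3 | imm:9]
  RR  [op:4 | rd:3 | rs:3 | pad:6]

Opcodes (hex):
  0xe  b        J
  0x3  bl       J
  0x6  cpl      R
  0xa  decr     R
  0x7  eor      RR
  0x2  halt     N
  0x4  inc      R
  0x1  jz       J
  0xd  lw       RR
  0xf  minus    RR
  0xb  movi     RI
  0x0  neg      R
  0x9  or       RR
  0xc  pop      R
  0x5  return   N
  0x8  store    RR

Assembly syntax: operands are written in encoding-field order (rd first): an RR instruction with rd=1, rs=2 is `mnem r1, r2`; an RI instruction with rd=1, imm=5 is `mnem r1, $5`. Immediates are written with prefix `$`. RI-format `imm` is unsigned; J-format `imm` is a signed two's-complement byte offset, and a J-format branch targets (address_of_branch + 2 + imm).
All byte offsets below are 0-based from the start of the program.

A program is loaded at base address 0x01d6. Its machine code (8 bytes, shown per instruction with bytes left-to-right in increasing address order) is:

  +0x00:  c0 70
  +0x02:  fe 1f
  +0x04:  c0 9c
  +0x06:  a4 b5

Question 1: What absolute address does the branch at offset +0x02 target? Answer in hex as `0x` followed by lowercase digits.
0x01d8

+0x02: fe 1f ⇒ word 0x1ffe (little)
  op=0x1ffe>>12=0x1 ⇒ jz (J)
  imm: (w>>0)&0xfff=0xffe (s12→-2) → $-2
  target = base 0x01d6 + off 0x02 + 2 + imm -2 = 0x01d8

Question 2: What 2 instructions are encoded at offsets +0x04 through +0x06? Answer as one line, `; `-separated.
or r6, r3; movi r2, $420

off 0x04: read c0 9c as little → 0x9cc0
  opcode bits[15:12]=0x9: or/RR
  rd@[11:9]=0x6 ⇒ r6
  rs@[8:6]=0x3 ⇒ r3
off 0x06: read a4 b5 as little → 0xb5a4
  opcode bits[15:12]=0xb: movi/RI
  rd@[11:9]=0x2 ⇒ r2
  imm@[8:0]=0x1a4 ⇒ $420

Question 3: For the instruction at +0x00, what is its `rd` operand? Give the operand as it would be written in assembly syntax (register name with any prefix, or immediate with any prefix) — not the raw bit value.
r0

off 0x00: read c0 70 as little → 0x70c0
  opcode bits[15:12]=0x7: eor/RR
  rd: (w>>9)&0x7=0x0 → r0
  rs: (w>>6)&0x7=0x3 → r3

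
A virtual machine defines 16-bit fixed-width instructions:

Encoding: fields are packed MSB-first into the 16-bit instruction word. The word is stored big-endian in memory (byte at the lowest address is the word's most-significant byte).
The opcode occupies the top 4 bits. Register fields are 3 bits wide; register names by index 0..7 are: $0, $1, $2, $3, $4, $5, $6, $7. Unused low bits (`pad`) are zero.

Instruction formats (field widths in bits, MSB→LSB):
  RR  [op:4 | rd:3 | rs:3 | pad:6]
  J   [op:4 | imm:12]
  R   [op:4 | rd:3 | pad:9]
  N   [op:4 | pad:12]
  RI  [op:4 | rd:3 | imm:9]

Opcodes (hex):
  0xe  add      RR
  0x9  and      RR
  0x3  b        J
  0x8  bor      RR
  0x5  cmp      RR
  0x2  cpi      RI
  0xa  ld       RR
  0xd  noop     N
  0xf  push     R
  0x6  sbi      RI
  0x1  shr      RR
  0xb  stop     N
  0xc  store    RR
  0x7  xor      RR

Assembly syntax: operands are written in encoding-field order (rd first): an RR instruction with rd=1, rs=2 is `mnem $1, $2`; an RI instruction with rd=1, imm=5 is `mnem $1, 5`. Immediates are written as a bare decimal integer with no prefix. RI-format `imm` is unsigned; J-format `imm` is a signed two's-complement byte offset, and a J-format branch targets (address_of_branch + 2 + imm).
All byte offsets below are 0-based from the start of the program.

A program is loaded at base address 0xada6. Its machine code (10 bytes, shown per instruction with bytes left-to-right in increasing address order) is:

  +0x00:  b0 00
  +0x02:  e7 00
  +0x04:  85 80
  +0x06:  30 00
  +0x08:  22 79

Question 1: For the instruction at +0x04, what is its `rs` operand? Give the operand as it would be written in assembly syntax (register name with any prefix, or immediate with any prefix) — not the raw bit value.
off 0x04: read 85 80 as big → 0x8580
  top 4b → 0x8 → bor [RR]
  rd: (w>>9)&0x7=0x2 → $2
  rs: (w>>6)&0x7=0x6 → $6

$6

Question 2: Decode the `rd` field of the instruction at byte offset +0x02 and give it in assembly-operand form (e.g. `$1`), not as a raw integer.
$3

[02] e7 00 → 0xe700
  opcode bits[15:12]=0xe: add/RR
  rd@[11:9]=0x3 ⇒ $3
  rs@[8:6]=0x4 ⇒ $4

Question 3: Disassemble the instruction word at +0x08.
+0x08: 22 79 ⇒ word 0x2279 (big)
  top 4b → 0x2 → cpi [RI]
  rd@[11:9]=0x1 ⇒ $1
  imm@[8:0]=0x79 ⇒ 121

cpi $1, 121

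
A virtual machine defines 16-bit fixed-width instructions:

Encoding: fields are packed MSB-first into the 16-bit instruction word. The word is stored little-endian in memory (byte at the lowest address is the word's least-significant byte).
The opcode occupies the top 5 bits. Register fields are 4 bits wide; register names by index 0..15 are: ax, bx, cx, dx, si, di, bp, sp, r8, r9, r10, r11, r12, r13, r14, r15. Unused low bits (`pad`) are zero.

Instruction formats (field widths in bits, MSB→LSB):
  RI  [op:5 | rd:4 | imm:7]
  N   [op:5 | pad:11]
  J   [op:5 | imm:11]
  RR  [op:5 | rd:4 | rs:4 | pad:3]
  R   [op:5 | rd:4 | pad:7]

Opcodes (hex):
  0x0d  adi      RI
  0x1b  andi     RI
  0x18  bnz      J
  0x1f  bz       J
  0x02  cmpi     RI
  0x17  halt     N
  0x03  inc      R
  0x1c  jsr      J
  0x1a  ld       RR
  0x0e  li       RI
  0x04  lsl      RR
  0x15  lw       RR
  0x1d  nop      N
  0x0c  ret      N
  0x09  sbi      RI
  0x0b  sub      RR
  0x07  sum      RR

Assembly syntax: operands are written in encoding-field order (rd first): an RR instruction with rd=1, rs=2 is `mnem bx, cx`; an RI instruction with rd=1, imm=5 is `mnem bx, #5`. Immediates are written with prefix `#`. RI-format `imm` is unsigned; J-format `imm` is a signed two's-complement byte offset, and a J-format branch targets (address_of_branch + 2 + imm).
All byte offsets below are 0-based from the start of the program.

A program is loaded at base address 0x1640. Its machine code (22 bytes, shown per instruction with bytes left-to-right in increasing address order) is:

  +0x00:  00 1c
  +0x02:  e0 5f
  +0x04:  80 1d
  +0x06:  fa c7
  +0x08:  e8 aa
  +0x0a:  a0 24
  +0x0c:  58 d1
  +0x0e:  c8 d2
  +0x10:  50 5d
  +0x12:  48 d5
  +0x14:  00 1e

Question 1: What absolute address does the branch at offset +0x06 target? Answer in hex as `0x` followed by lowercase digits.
off 0x06: read fa c7 as little → 0xc7fa
  opcode bits[15:11]=0x18: bnz/J
  imm@[10:0]=0x7fa (s11→-6) ⇒ #-6
  target = base 0x1640 + off 0x06 + 2 + imm -6 = 0x1642

0x1642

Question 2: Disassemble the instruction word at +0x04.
inc r11

@+04  little-endian(80 1d) = 0x1d80
  op=0x1d80>>11=0x3 ⇒ inc (R)
  [10:7] rd=11 = r11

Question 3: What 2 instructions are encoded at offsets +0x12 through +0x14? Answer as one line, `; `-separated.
@+12  little-endian(48 d5) = 0xd548
  opcode bits[15:11]=0x1a: ld/RR
  rd: (w>>7)&0xf=0xa → r10
  rs: (w>>3)&0xf=0x9 → r9
@+14  little-endian(00 1e) = 0x1e00
  opcode bits[15:11]=0x3: inc/R
  rd: (w>>7)&0xf=0xc → r12

ld r10, r9; inc r12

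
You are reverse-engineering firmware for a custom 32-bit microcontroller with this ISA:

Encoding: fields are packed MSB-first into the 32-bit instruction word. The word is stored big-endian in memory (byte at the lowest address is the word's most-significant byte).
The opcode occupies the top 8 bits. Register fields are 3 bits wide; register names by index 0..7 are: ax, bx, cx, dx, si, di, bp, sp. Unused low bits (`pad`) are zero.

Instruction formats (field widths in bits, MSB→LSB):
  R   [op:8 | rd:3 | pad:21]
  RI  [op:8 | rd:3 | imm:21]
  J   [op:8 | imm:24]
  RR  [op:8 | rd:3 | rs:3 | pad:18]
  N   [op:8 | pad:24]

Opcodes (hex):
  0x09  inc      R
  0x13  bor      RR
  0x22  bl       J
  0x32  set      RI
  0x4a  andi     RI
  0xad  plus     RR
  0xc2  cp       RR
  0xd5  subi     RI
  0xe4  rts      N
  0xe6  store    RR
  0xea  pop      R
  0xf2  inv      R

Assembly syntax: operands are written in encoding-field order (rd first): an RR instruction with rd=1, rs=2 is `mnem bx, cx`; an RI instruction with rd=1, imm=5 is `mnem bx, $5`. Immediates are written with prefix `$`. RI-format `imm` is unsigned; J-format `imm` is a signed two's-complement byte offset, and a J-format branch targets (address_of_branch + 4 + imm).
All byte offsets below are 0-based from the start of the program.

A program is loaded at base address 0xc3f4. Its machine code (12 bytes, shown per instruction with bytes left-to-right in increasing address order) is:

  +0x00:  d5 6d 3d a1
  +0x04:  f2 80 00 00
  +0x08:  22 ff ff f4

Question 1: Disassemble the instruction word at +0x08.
[08] 22 ff ff f4 → 0x22fffff4
  top 8b → 0x22 → bl [J]
  imm@[23:0]=0xfffff4 (s24→-12) ⇒ $-12

bl $-12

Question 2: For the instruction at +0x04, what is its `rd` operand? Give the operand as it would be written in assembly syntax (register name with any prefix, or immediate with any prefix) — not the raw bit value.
si

[04] f2 80 00 00 → 0xf2800000
  op=0xf2800000>>24=0xf2 ⇒ inv (R)
  rd@[23:21]=0x4 ⇒ si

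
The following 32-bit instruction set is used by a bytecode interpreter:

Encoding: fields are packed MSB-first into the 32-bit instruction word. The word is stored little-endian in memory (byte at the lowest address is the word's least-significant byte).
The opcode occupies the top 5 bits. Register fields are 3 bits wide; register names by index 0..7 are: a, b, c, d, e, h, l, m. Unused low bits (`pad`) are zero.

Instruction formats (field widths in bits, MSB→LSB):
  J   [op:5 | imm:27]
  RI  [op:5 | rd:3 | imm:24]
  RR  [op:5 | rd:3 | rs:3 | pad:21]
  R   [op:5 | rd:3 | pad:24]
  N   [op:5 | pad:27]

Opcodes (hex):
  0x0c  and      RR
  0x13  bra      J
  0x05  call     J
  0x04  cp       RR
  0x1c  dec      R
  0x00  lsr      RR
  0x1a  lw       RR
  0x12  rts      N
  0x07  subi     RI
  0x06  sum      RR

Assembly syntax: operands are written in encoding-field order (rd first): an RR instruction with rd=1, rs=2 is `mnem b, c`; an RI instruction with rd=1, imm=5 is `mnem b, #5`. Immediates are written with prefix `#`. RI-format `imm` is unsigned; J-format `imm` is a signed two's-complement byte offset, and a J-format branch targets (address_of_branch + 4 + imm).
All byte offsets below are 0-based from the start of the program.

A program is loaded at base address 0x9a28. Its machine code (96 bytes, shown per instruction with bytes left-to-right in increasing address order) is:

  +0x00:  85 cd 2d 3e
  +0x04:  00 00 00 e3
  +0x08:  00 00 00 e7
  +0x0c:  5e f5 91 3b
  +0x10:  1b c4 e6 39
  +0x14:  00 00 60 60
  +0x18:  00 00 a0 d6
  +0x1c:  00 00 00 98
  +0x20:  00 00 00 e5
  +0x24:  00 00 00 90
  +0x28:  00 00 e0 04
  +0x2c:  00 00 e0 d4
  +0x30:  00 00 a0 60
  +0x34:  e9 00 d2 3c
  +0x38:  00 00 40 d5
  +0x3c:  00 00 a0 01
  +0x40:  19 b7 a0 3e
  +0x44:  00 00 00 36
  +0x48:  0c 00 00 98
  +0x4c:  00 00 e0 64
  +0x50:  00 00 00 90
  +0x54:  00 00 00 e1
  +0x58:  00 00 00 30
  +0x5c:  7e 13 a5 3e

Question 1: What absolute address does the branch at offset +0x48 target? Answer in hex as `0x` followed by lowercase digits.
0x9a80

+0x48: 0c 00 00 98 ⇒ word 0x9800000c (little)
  opcode bits[31:27]=0x13: bra/J
  imm@[26:0]=0xc ⇒ #12
  target = base 0x9a28 + off 0x48 + 4 + imm 12 = 0x9a80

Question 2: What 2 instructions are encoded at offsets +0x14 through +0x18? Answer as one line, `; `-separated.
and a, d; lw l, h

off 0x14: read 00 00 60 60 as little → 0x60600000
  op=0x60600000>>27=0xc ⇒ and (RR)
  rd: (w>>24)&0x7=0x0 → a
  rs: (w>>21)&0x7=0x3 → d
off 0x18: read 00 00 a0 d6 as little → 0xd6a00000
  op=0xd6a00000>>27=0x1a ⇒ lw (RR)
  rd: (w>>24)&0x7=0x6 → l
  rs: (w>>21)&0x7=0x5 → h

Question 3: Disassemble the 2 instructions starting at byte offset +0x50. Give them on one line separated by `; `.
rts; dec b

+0x50: 00 00 00 90 ⇒ word 0x90000000 (little)
  top 5b → 0x12 → rts [N]
+0x54: 00 00 00 e1 ⇒ word 0xe1000000 (little)
  top 5b → 0x1c → dec [R]
  rd: (w>>24)&0x7=0x1 → b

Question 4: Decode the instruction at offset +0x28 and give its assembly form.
+0x28: 00 00 e0 04 ⇒ word 0x04e00000 (little)
  op=0x04e00000>>27=0x0 ⇒ lsr (RR)
  rd: (w>>24)&0x7=0x4 → e
  rs: (w>>21)&0x7=0x7 → m

lsr e, m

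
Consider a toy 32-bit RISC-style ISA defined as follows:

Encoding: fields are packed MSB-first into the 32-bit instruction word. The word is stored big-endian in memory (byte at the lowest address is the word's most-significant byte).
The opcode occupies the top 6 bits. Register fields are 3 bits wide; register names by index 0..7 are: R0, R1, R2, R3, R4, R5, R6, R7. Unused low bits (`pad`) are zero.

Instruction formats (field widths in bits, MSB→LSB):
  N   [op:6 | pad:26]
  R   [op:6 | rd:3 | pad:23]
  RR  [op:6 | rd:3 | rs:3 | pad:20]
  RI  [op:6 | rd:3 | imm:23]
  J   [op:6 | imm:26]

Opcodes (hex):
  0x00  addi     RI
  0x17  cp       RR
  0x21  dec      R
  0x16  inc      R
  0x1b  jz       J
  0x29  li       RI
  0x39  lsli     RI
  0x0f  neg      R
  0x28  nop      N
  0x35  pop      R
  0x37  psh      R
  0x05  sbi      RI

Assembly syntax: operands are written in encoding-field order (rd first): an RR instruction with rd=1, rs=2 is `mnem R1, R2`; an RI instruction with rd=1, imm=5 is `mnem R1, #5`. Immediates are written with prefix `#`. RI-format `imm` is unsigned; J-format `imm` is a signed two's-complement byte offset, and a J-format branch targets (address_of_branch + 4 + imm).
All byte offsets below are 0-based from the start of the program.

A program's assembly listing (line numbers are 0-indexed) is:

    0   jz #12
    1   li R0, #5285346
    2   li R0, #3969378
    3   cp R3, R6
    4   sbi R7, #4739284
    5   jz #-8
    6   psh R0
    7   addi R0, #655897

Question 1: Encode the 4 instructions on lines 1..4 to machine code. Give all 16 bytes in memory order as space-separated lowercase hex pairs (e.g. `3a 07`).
a4 50 a5 e2 a4 3c 91 62 5d e0 00 00 17 c8 50 d4

line 1 (li): pack op=0x29:6|rd=0:3|imm=5285346:23 = 0xa450a5e2; big→ a4 50 a5 e2
line 2 (li): pack op=0x29:6|rd=0:3|imm=3969378:23 = 0xa43c9162; big→ a4 3c 91 62
line 3 (cp): pack op=0x17:6|rd=3:3|rs=6:3|pad=0:20 = 0x5de00000; big→ 5d e0 00 00
line 4 (sbi): pack op=0x5:6|rd=7:3|imm=4739284:23 = 0x17c850d4; big→ 17 c8 50 d4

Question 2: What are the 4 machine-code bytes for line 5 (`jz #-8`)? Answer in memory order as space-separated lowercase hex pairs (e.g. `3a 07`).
L5: jz op=0x1b:6|imm=-8:26 ⇒ 0x6ffffff8 ⇒ big 6f ff ff f8

6f ff ff f8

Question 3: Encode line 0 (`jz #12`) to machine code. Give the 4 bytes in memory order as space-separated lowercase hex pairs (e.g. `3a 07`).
6c 00 00 0c

line 0 (jz): pack op=0x1b:6|imm=12:26 = 0x6c00000c; big→ 6c 00 00 0c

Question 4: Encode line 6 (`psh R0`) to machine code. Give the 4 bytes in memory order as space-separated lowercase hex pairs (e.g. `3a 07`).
dc 00 00 00

line 6 (psh): pack op=0x37:6|rd=0:3|pad=0:23 = 0xdc000000; big→ dc 00 00 00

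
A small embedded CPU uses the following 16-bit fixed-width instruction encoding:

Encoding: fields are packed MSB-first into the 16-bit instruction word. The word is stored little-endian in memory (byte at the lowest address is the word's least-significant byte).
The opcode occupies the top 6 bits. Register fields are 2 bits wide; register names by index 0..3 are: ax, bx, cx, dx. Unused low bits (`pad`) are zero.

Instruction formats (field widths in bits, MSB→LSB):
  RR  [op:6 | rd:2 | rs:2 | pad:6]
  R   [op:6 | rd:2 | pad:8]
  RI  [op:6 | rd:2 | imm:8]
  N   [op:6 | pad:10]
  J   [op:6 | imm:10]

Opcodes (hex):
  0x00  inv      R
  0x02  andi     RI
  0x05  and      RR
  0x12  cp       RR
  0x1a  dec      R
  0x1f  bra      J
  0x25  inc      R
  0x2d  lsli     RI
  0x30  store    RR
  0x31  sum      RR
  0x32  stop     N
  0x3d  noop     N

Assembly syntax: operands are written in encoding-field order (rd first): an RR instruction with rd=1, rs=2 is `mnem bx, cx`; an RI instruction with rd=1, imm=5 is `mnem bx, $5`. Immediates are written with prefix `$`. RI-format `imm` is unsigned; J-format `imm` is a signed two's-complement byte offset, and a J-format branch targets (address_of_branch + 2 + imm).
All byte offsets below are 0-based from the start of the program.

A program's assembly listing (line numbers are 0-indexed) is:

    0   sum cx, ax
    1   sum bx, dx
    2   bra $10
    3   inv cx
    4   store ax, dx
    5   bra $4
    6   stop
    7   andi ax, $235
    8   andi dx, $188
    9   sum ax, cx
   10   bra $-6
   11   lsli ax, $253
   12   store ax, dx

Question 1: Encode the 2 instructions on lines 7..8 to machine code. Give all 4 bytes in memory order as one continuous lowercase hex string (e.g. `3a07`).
eb08bc0b

7. andi fields op=0x2:6|rd=0:2|imm=235:8 → word 08ebh → eb 08
8. andi fields op=0x2:6|rd=3:2|imm=188:8 → word 0bbch → bc 0b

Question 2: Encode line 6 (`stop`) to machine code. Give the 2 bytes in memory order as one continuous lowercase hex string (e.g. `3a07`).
line 6 (stop): pack op=0x32:6|pad=0:10 = 0xc800; little→ 00 c8

00c8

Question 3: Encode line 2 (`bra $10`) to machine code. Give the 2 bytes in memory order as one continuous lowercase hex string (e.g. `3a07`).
line 2 (bra): pack op=0x1f:6|imm=10:10 = 0x7c0a; little→ 0a 7c

0a7c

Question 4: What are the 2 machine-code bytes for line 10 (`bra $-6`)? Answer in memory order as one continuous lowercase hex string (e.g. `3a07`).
fa7f

L10: bra op=0x1f:6|imm=-6:10 ⇒ 0x7ffa ⇒ little fa 7f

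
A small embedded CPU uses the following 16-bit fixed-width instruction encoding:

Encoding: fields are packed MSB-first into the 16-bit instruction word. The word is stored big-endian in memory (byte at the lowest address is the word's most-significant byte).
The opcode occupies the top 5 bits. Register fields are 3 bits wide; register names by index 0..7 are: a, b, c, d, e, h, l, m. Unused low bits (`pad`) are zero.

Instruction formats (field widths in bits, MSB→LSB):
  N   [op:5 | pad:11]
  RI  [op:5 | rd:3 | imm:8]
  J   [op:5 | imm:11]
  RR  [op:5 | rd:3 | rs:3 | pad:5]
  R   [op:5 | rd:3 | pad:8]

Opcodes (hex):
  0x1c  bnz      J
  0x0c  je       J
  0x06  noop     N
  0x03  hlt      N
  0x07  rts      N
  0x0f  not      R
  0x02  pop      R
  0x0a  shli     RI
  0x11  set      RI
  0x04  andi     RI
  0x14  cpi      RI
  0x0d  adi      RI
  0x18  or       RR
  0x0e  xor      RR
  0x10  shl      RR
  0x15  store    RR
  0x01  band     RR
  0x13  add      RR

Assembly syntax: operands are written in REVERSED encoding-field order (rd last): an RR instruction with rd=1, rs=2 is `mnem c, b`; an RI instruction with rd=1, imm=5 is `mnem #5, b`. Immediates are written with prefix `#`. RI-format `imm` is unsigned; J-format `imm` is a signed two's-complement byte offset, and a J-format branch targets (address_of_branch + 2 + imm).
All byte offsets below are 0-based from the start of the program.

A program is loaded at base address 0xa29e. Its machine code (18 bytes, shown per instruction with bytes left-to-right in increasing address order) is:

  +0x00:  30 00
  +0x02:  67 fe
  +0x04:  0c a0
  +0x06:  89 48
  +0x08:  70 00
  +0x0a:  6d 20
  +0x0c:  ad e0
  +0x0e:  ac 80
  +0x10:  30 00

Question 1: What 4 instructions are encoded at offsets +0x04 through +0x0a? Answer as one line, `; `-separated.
[04] 0c a0 → 0x0ca0
  opcode bits[15:11]=0x1: band/RR
  rd: (w>>8)&0x7=0x4 → e
  rs: (w>>5)&0x7=0x5 → h
[06] 89 48 → 0x8948
  opcode bits[15:11]=0x11: set/RI
  rd: (w>>8)&0x7=0x1 → b
  imm: (w>>0)&0xff=0x48 → #72
[08] 70 00 → 0x7000
  opcode bits[15:11]=0xe: xor/RR
  rd: (w>>8)&0x7=0x0 → a
  rs: (w>>5)&0x7=0x0 → a
[0a] 6d 20 → 0x6d20
  opcode bits[15:11]=0xd: adi/RI
  rd: (w>>8)&0x7=0x5 → h
  imm: (w>>0)&0xff=0x20 → #32

band h, e; set #72, b; xor a, a; adi #32, h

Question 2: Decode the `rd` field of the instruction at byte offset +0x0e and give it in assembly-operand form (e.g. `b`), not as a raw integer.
e

+0x0e: ac 80 ⇒ word 0xac80 (big)
  top 5b → 0x15 → store [RR]
  rd: (w>>8)&0x7=0x4 → e
  rs: (w>>5)&0x7=0x4 → e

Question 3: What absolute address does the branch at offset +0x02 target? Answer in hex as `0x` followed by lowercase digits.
0xa2a0

+0x02: 67 fe ⇒ word 0x67fe (big)
  opcode bits[15:11]=0xc: je/J
  imm@[10:0]=0x7fe (s11→-2) ⇒ #-2
  target = base 0xa29e + off 0x02 + 2 + imm -2 = 0xa2a0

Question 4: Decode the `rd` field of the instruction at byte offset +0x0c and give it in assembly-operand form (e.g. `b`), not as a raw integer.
h

@+0c  big-endian(ad e0) = 0xade0
  opcode bits[15:11]=0x15: store/RR
  rd@[10:8]=0x5 ⇒ h
  rs@[7:5]=0x7 ⇒ m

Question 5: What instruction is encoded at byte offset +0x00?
noop

+0x00: 30 00 ⇒ word 0x3000 (big)
  op=0x3000>>11=0x6 ⇒ noop (N)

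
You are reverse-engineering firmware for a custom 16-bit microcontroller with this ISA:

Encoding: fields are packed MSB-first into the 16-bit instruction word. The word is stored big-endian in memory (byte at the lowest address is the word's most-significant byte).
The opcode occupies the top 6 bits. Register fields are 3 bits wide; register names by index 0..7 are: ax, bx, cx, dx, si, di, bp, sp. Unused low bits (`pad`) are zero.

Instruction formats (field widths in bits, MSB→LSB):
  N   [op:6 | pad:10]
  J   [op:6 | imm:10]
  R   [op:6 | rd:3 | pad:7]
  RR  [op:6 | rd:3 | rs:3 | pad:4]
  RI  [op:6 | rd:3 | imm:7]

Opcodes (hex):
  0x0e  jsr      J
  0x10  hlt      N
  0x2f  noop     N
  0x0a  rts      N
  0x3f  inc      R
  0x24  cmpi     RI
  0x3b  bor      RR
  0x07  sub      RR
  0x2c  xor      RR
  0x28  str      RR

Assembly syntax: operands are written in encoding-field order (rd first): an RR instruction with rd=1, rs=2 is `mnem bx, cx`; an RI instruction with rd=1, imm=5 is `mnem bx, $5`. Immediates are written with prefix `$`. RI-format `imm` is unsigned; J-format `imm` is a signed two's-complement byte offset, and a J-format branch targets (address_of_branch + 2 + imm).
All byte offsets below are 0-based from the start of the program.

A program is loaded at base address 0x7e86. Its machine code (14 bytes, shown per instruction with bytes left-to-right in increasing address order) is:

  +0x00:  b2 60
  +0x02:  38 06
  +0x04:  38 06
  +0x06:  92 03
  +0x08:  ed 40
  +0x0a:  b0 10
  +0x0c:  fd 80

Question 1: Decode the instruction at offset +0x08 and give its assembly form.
@+08  big-endian(ed 40) = 0xed40
  opcode bits[15:10]=0x3b: bor/RR
  [9:7] rd=2 = cx
  [6:4] rs=4 = si

bor cx, si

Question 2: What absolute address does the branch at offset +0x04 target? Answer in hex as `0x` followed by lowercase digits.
0x7e92

[04] 38 06 → 0x3806
  op=0x3806>>10=0xe ⇒ jsr (J)
  imm: (w>>0)&0x3ff=0x6 → $6
  target = base 0x7e86 + off 0x04 + 2 + imm 6 = 0x7e92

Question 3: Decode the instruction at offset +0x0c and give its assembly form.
@+0c  big-endian(fd 80) = 0xfd80
  opcode bits[15:10]=0x3f: inc/R
  rd@[9:7]=0x3 ⇒ dx

inc dx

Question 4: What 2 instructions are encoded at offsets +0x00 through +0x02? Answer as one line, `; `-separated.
+0x00: b2 60 ⇒ word 0xb260 (big)
  opcode bits[15:10]=0x2c: xor/RR
  rd: (w>>7)&0x7=0x4 → si
  rs: (w>>4)&0x7=0x6 → bp
+0x02: 38 06 ⇒ word 0x3806 (big)
  opcode bits[15:10]=0xe: jsr/J
  imm: (w>>0)&0x3ff=0x6 → $6

xor si, bp; jsr $6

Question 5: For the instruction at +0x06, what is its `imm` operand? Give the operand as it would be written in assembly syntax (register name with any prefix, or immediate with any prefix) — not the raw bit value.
$3

[06] 92 03 → 0x9203
  top 6b → 0x24 → cmpi [RI]
  rd@[9:7]=0x4 ⇒ si
  imm@[6:0]=0x3 ⇒ $3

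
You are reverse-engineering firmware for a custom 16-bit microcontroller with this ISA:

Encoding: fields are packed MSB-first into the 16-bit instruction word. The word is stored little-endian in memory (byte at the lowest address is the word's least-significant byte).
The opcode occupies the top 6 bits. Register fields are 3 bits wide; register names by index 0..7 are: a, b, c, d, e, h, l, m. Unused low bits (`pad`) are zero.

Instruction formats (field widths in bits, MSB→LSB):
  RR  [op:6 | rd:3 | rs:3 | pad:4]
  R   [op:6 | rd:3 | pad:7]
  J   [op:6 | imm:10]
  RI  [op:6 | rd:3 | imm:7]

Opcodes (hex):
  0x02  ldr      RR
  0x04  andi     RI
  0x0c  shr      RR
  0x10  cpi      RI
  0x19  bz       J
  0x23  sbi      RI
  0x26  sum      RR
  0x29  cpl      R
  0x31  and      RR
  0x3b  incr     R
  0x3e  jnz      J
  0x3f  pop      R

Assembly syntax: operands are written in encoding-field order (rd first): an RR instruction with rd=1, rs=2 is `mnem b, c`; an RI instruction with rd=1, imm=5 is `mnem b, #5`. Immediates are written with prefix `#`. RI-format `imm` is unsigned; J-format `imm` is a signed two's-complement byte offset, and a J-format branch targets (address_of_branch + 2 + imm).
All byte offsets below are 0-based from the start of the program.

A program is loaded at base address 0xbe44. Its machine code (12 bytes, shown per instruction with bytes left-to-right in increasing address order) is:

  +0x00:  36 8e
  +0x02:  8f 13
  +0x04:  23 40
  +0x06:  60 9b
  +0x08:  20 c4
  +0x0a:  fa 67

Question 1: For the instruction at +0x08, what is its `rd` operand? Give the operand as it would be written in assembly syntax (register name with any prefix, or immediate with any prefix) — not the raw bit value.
+0x08: 20 c4 ⇒ word 0xc420 (little)
  op=0xc420>>10=0x31 ⇒ and (RR)
  [9:7] rd=0 = a
  [6:4] rs=2 = c

a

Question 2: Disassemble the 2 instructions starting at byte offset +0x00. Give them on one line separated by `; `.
sbi e, #54; andi m, #15

[00] 36 8e → 0x8e36
  opcode bits[15:10]=0x23: sbi/RI
  rd: (w>>7)&0x7=0x4 → e
  imm: (w>>0)&0x7f=0x36 → #54
[02] 8f 13 → 0x138f
  opcode bits[15:10]=0x4: andi/RI
  rd: (w>>7)&0x7=0x7 → m
  imm: (w>>0)&0x7f=0xf → #15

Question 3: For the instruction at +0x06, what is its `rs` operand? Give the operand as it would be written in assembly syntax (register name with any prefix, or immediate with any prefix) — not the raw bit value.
[06] 60 9b → 0x9b60
  op=0x9b60>>10=0x26 ⇒ sum (RR)
  rd@[9:7]=0x6 ⇒ l
  rs@[6:4]=0x6 ⇒ l

l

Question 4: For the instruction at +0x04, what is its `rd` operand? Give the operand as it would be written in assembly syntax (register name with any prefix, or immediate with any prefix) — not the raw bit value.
[04] 23 40 → 0x4023
  top 6b → 0x10 → cpi [RI]
  rd: (w>>7)&0x7=0x0 → a
  imm: (w>>0)&0x7f=0x23 → #35

a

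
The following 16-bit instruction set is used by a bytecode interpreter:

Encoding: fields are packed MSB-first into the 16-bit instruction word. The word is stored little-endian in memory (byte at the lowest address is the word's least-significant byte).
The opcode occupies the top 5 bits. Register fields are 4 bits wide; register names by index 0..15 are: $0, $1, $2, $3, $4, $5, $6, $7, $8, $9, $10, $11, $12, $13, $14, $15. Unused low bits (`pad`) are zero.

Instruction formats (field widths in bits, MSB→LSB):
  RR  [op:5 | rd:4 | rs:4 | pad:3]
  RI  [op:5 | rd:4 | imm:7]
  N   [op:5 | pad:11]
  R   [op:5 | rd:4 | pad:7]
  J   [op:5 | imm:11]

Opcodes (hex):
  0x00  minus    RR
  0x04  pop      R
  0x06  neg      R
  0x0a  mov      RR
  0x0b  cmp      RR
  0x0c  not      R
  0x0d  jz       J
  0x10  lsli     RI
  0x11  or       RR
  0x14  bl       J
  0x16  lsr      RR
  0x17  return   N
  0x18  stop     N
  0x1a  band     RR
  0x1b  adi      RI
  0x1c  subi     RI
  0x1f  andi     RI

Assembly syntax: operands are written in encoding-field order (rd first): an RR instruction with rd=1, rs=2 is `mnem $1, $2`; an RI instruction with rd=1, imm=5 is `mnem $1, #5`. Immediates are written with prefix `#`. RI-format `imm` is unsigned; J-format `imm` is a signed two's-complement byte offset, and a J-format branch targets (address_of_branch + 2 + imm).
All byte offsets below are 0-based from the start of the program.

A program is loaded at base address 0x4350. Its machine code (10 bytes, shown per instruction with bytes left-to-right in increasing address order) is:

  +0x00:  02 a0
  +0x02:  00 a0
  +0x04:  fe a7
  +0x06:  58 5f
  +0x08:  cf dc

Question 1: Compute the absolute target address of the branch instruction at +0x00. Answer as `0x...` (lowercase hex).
@+00  little-endian(02 a0) = 0xa002
  op=0xa002>>11=0x14 ⇒ bl (J)
  [10:0] imm=2 = #2
  target = base 0x4350 + off 0x00 + 2 + imm 2 = 0x4354

0x4354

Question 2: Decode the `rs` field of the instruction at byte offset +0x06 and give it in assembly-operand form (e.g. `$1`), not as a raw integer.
+0x06: 58 5f ⇒ word 0x5f58 (little)
  top 5b → 0xb → cmp [RR]
  [10:7] rd=14 = $14
  [6:3] rs=11 = $11

$11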